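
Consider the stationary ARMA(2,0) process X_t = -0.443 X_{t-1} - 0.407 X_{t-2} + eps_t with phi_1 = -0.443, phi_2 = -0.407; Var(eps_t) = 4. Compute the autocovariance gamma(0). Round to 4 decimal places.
\gamma(0) = 5.3217

Multiply the model equation by X_{t-k} and take expectations. With theta_0 = psi_0 = 1 and psi_j the MA(infinity) weights, this gives
  gamma(k) - sum_i phi_i gamma(k-i) = c_k,
  c_k = sigma^2 * sum_{j=k..q} theta_j psi_{j-k}   (c_k = 0 for k > q),
using gamma(-m) = gamma(m).
Pure AR (q = 0): c_0 = sigma^2 = 4, c_k = 0 for k >= 1.
Equations for k = 0, 1, 2 (AR order 2, c_2 = 0):
  (E0) gamma(0) = phi_1 gamma(1) + phi_2 gamma(2) + c_0
  (E1) gamma(1) = phi_1 gamma(0) + phi_2 gamma(1) + c_1
  (E2) gamma(2) = phi_1 gamma(1) + phi_2 gamma(0)
From (E1): gamma(1) = A gamma(0) + B with
  A = phi_1 / (1 - phi_2) = -0.443 / 1.407 = -0.314854,   B = c_1 / (1 - phi_2) = 0 / 1.407 = 0.
Insert (E2) into (E0): gamma(0) (1 - phi_2^2) = phi_1 (1 + phi_2) gamma(1) + c_0.
  phi_1 (1 + phi_2) = (-0.443)(0.593) = -0.262699,   1 - phi_2^2 = 0.834351.
Replace gamma(1) by A gamma(0) + B and collect gamma(0):
  gamma(0) [0.834351 - (-0.262699)(-0.314854)] = c_0 = 4
  gamma(0) * 0.751639 = 4
  gamma(0) = 4 / 0.751639 = 5.321703.
Therefore gamma(0) = 5.3217 (to 4 decimal places).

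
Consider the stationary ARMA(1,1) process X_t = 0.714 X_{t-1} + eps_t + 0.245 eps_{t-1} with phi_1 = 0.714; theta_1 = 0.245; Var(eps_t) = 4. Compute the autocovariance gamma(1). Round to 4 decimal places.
\gamma(1) = 9.1942

Multiply the model equation by X_{t-k} and take expectations. With theta_0 = psi_0 = 1 and psi_j the MA(infinity) weights, this gives
  gamma(k) - sum_i phi_i gamma(k-i) = c_k,
  c_k = sigma^2 * sum_{j=k..q} theta_j psi_{j-k}   (c_k = 0 for k > q),
using gamma(-m) = gamma(m).
psi-weights needed (psi_j = theta_j + sum_i phi_i psi_{j-i}):
  psi_1 = theta_1 + phi_1 = 0.245 + (0.714) = 0.959
Right-hand sides:
  c_0 = sigma^2 (1 + theta_1 psi_1) = 4 * (1 + (0.245)(0.959)) = 4 * 1.234955 = 4.93982
  c_1 = sigma^2 theta_1 = 4 * (0.245) = 0.98
  c_2 = 0
Equations for k = 0 and k = 1 (AR order 1):
  gamma(0) = phi_1 gamma(1) + c_0
  gamma(1) = phi_1 gamma(0) + c_1
Substituting the second into the first: gamma(0) (1 - phi_1^2) = c_0 + phi_1 c_1, so
  gamma(0) = (c_0 + phi_1 c_1) / (1 - phi_1^2) = (4.93982 + (0.714)(0.98)) / (1 - (0.714)^2) = 5.63954 / 0.490204 = 11.504476.
  gamma(1) = phi_1 gamma(0) + c_1 = (0.714)(11.504476) + (0.98) = 9.194196.
Therefore gamma(1) = 9.1942 (to 4 decimal places).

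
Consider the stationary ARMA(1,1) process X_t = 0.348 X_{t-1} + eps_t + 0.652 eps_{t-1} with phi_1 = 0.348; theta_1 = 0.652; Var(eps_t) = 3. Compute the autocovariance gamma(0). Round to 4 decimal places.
\gamma(0) = 6.4134

Multiply the model equation by X_{t-k} and take expectations. With theta_0 = psi_0 = 1 and psi_j the MA(infinity) weights, this gives
  gamma(k) - sum_i phi_i gamma(k-i) = c_k,
  c_k = sigma^2 * sum_{j=k..q} theta_j psi_{j-k}   (c_k = 0 for k > q),
using gamma(-m) = gamma(m).
psi-weights needed (psi_j = theta_j + sum_i phi_i psi_{j-i}):
  psi_1 = theta_1 + phi_1 = 0.652 + (0.348) = 1
Right-hand sides:
  c_0 = sigma^2 (1 + theta_1 psi_1) = 3 * (1 + (0.652)(1)) = 3 * 1.652 = 4.956
  c_1 = sigma^2 theta_1 = 3 * (0.652) = 1.956
  c_2 = 0
Equations for k = 0 and k = 1 (AR order 1):
  gamma(0) = phi_1 gamma(1) + c_0
  gamma(1) = phi_1 gamma(0) + c_1
Substituting the second into the first: gamma(0) (1 - phi_1^2) = c_0 + phi_1 c_1, so
  gamma(0) = (c_0 + phi_1 c_1) / (1 - phi_1^2) = (4.956 + (0.348)(1.956)) / (1 - (0.348)^2) = 5.636688 / 0.878896 = 6.413373.
Therefore gamma(0) = 6.4134 (to 4 decimal places).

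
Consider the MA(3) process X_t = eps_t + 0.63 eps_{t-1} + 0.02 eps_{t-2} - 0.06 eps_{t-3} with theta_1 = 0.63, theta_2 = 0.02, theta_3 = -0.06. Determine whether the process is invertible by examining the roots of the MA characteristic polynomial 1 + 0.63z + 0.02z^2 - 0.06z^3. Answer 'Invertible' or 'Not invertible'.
\text{Invertible}

The MA(q) characteristic polynomial is P(z) = 1 + 0.63z + 0.02z^2 - 0.06z^3.
Invertibility requires all roots to lie outside the unit circle, i.e. |z| > 1 for every root.
Degree 3: look for a simple real root z0 first, then factor out (1 - z/z0) and solve the remaining quadratic.
Testing z0 = 4: P(4) = 1 + (0.63)(4) + (0.02)(4)^2 + (-0.06)(4)^3
  = 1 + (2.52) + (0.32) + (-3.84) = 0.  So z_0 = 4 is a root, |z_0| = 4.
Divide out the factor (1 - 0.25 z) = (1 - z/z0) (since 1/z0 = 0.25):
  P(z) = (1 - 0.25 z)(1 + (0.88) z + (0.24) z^2)
  [check: z-coef 0.88 - (0.25) = 0.63; z^2-coef 0.24 - (0.25)(0.88) = 0.02; z^3-coef -(0.25)(0.24) = -0.06.]
Remaining roots from the quadratic factor 1 + (0.88) z + (0.24) z^2:
  Set 1 + (0.88) z + (0.24) z^2 = 0, i.e. a z^2 + b z + c = 0 with a = 0.24, b = 0.88, c = 1.
  Discriminant D = b^2 - 4ac = (0.88)^2 - 4*(0.24)*1 = 0.7744 - (0.96) = -0.1856.
  D < 0, so the roots are the complex-conjugate pair z = (-b +/- i sqrt(-D)) / (2a) = -1.8333 +/- 0.8975i.
  For a conjugate pair |z|^2 = z * conj(z) = (product of roots) = c/a = 1/(0.24) = 4.166667, so |z| = sqrt(4.166667) = 2.0412 for both roots.
Moduli of all roots: 4.0000, 2.0412, 2.0412.
All moduli strictly greater than 1? Yes.
Verdict: Invertible.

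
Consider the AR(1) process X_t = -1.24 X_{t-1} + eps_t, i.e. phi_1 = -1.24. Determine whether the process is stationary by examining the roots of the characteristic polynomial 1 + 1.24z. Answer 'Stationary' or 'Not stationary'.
\text{Not stationary}

The AR(p) characteristic polynomial is P(z) = 1 + 1.24z.
Stationarity requires all roots to lie outside the unit circle, i.e. |z| > 1 for every root.
This is linear in z: 1 + (1.24) z = 0  =>  z = -1/(1.24) = -0.806452,  |z| = 0.806452.
Moduli of all roots: 0.8065.
All moduli strictly greater than 1? No.
Verdict: Not stationary.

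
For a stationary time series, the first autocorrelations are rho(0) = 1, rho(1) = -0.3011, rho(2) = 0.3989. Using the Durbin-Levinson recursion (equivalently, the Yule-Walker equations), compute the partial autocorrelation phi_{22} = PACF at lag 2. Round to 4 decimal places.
\phi_{22} = 0.3390

The PACF at lag k is phi_{kk}, the last component of the solution
to the Yule-Walker system G_k phi = r_k where
  (G_k)_{ij} = rho(|i - j|), (r_k)_i = rho(i), i,j = 1..k.
Equivalently, Durbin-Levinson gives phi_{kk} iteratively:
  phi_{11} = rho(1)
  phi_{kk} = [rho(k) - sum_{j=1..k-1} phi_{k-1,j} rho(k-j)]
            / [1 - sum_{j=1..k-1} phi_{k-1,j} rho(j)],
  phi_{k,j} = phi_{k-1,j} - phi_{kk} phi_{k-1,k-j},  j = 1..k-1.
Step k = 1:
  phi_11 = rho(1) = -0.3011.
Step k = 2:
  phi_22 = [rho(2) - phi_11 rho(1)] / [1 - phi_11 rho(1)] = [0.3989 - (-0.3011)(-0.3011)] / [1 - (-0.3011)(-0.3011)]
         = 0.30823879 / 0.90933879 = 0.339.
Therefore phi_{22} = 0.3390.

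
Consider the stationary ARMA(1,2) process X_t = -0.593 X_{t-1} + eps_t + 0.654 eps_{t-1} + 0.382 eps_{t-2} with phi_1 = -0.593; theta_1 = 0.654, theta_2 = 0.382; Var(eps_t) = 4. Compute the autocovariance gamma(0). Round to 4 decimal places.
\gamma(0) = 4.7527

Multiply the model equation by X_{t-k} and take expectations. With theta_0 = psi_0 = 1 and psi_j the MA(infinity) weights, this gives
  gamma(k) - sum_i phi_i gamma(k-i) = c_k,
  c_k = sigma^2 * sum_{j=k..q} theta_j psi_{j-k}   (c_k = 0 for k > q),
using gamma(-m) = gamma(m).
psi-weights needed (psi_j = theta_j + sum_i phi_i psi_{j-i}):
  psi_1 = theta_1 + phi_1 = 0.654 + (-0.593) = 0.061
  psi_2 = theta_2 + phi_1 psi_1 = 0.382 + (-0.593)(0.061) = 0.345827
Right-hand sides:
  c_0 = sigma^2 (1 + theta_1 psi_1 + theta_2 psi_2) = 4 * (1 + (0.654)(0.061) + (0.382)(0.345827)) = 4 * 1.172 = 4.688
  c_1 = sigma^2 (theta_1 + theta_2 psi_1) = 4 * (0.654 + (0.382)(0.061)) = 2.709208
  c_2 = sigma^2 theta_2 = 4 * (0.382) = 1.528
Equations for k = 0 and k = 1 (AR order 1):
  gamma(0) = phi_1 gamma(1) + c_0
  gamma(1) = phi_1 gamma(0) + c_1
Substituting the second into the first: gamma(0) (1 - phi_1^2) = c_0 + phi_1 c_1, so
  gamma(0) = (c_0 + phi_1 c_1) / (1 - phi_1^2) = (4.688 + (-0.593)(2.709208)) / (1 - (-0.593)^2) = 3.081439 / 0.648351 = 4.752733.
Therefore gamma(0) = 4.7527 (to 4 decimal places).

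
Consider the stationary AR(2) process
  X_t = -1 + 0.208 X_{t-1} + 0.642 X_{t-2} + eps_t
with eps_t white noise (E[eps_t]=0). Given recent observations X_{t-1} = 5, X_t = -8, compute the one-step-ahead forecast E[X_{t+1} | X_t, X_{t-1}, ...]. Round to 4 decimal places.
E[X_{t+1} \mid \mathcal F_t] = 0.5460

For an AR(p) model X_t = c + sum_i phi_i X_{t-i} + eps_t, the
one-step-ahead conditional mean is
  E[X_{t+1} | X_t, ...] = c + sum_i phi_i X_{t+1-i}.
Substitute known values:
  E[X_{t+1} | ...] = -1 + (0.208) * (-8) + (0.642) * (5)
                   = 0.5460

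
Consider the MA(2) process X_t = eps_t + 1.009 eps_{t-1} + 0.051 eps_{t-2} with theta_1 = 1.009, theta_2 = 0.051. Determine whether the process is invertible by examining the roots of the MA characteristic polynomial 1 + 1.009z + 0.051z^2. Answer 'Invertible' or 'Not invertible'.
\text{Invertible}

The MA(q) characteristic polynomial is P(z) = 1 + 1.009z + 0.051z^2.
Invertibility requires all roots to lie outside the unit circle, i.e. |z| > 1 for every root.
Set 1 + (1.009) z + (0.051) z^2 = 0, i.e. a z^2 + b z + c = 0 with a = 0.051, b = 1.009, c = 1.
Discriminant D = b^2 - 4ac = (1.009)^2 - 4*(0.051)*1 = 1.018081 - (0.204) = 0.814081.
D >= 0, so the roots are real: z = (-b +/- sqrt(D)) / (2a) = (-1.009 +/- 0.902264) / (0.102).
  z_1 = (-1.009 + 0.902264) / (0.102) = -1.0464,   |z_1| = 1.0464.
  z_2 = (-1.009 - 0.902264) / (0.102) = -18.7379,   |z_2| = 18.7379.
Moduli of all roots: 1.0464, 18.7379.
All moduli strictly greater than 1? Yes.
Verdict: Invertible.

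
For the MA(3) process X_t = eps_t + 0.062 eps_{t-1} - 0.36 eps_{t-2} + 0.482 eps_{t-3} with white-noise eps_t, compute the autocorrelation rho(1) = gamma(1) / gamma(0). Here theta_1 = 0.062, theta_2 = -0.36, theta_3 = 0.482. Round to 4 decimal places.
\rho(1) = -0.0980

For an MA(q) process with theta_0 = 1, the autocovariance is
  gamma(k) = sigma^2 * sum_{i=0..q-k} theta_i * theta_{i+k},
and rho(k) = gamma(k) / gamma(0). Sigma^2 cancels.
  numerator   = (1)*(0.062) + (0.062)*(-0.36) + (-0.36)*(0.482) = -0.13384.
  denominator = (1)^2 + (0.062)^2 + (-0.36)^2 + (0.482)^2 = 1.365768.
  rho(1) = -0.13384 / 1.365768 = -0.0980.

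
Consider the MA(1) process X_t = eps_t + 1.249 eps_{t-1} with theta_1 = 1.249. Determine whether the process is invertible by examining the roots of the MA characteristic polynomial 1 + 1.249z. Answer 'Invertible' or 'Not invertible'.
\text{Not invertible}

The MA(q) characteristic polynomial is P(z) = 1 + 1.249z.
Invertibility requires all roots to lie outside the unit circle, i.e. |z| > 1 for every root.
This is linear in z: 1 + (1.249) z = 0  =>  z = -1/(1.249) = -0.800641,  |z| = 0.800641.
Moduli of all roots: 0.8006.
All moduli strictly greater than 1? No.
Verdict: Not invertible.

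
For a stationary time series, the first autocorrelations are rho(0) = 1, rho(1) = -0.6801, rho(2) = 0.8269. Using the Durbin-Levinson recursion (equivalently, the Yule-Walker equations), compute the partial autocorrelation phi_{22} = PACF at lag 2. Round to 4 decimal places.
\phi_{22} = 0.6779

The PACF at lag k is phi_{kk}, the last component of the solution
to the Yule-Walker system G_k phi = r_k where
  (G_k)_{ij} = rho(|i - j|), (r_k)_i = rho(i), i,j = 1..k.
Equivalently, Durbin-Levinson gives phi_{kk} iteratively:
  phi_{11} = rho(1)
  phi_{kk} = [rho(k) - sum_{j=1..k-1} phi_{k-1,j} rho(k-j)]
            / [1 - sum_{j=1..k-1} phi_{k-1,j} rho(j)],
  phi_{k,j} = phi_{k-1,j} - phi_{kk} phi_{k-1,k-j},  j = 1..k-1.
Step k = 1:
  phi_11 = rho(1) = -0.6801.
Step k = 2:
  phi_22 = [rho(2) - phi_11 rho(1)] / [1 - phi_11 rho(1)] = [0.8269 - (-0.6801)(-0.6801)] / [1 - (-0.6801)(-0.6801)]
         = 0.36436399 / 0.53746399 = 0.6779.
Therefore phi_{22} = 0.6779.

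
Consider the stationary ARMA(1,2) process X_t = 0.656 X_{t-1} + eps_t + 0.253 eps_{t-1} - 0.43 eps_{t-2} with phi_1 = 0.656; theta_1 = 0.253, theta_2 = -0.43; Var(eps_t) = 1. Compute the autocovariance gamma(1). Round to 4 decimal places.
\gamma(1) = 1.0920

Multiply the model equation by X_{t-k} and take expectations. With theta_0 = psi_0 = 1 and psi_j the MA(infinity) weights, this gives
  gamma(k) - sum_i phi_i gamma(k-i) = c_k,
  c_k = sigma^2 * sum_{j=k..q} theta_j psi_{j-k}   (c_k = 0 for k > q),
using gamma(-m) = gamma(m).
psi-weights needed (psi_j = theta_j + sum_i phi_i psi_{j-i}):
  psi_1 = theta_1 + phi_1 = 0.253 + (0.656) = 0.909
  psi_2 = theta_2 + phi_1 psi_1 = -0.43 + (0.656)(0.909) = 0.166304
Right-hand sides:
  c_0 = sigma^2 (1 + theta_1 psi_1 + theta_2 psi_2) = 1 * (1 + (0.253)(0.909) + (-0.43)(0.166304)) = 1 * 1.158466 = 1.158466
  c_1 = sigma^2 (theta_1 + theta_2 psi_1) = 1 * (0.253 + (-0.43)(0.909)) = -0.13787
  c_2 = sigma^2 theta_2 = 1 * (-0.43) = -0.43
Equations for k = 0 and k = 1 (AR order 1):
  gamma(0) = phi_1 gamma(1) + c_0
  gamma(1) = phi_1 gamma(0) + c_1
Substituting the second into the first: gamma(0) (1 - phi_1^2) = c_0 + phi_1 c_1, so
  gamma(0) = (c_0 + phi_1 c_1) / (1 - phi_1^2) = (1.158466 + (0.656)(-0.13787)) / (1 - (0.656)^2) = 1.068024 / 0.569664 = 1.874831.
  gamma(1) = phi_1 gamma(0) + c_1 = (0.656)(1.874831) + (-0.13787) = 1.092019.
Therefore gamma(1) = 1.0920 (to 4 decimal places).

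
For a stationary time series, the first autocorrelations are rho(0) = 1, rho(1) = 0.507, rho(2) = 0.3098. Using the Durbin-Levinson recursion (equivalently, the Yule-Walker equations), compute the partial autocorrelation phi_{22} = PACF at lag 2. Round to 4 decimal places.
\phi_{22} = 0.0710

The PACF at lag k is phi_{kk}, the last component of the solution
to the Yule-Walker system G_k phi = r_k where
  (G_k)_{ij} = rho(|i - j|), (r_k)_i = rho(i), i,j = 1..k.
Equivalently, Durbin-Levinson gives phi_{kk} iteratively:
  phi_{11} = rho(1)
  phi_{kk} = [rho(k) - sum_{j=1..k-1} phi_{k-1,j} rho(k-j)]
            / [1 - sum_{j=1..k-1} phi_{k-1,j} rho(j)],
  phi_{k,j} = phi_{k-1,j} - phi_{kk} phi_{k-1,k-j},  j = 1..k-1.
Step k = 1:
  phi_11 = rho(1) = 0.507.
Step k = 2:
  phi_22 = [rho(2) - phi_11 rho(1)] / [1 - phi_11 rho(1)] = [0.3098 - (0.507)(0.507)] / [1 - (0.507)(0.507)]
         = 0.052751 / 0.742951 = 0.071.
Therefore phi_{22} = 0.0710.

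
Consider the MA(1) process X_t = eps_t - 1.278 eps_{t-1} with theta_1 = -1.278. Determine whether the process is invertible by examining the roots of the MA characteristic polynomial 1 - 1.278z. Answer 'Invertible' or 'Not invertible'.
\text{Not invertible}

The MA(q) characteristic polynomial is P(z) = 1 - 1.278z.
Invertibility requires all roots to lie outside the unit circle, i.e. |z| > 1 for every root.
This is linear in z: 1 + (-1.278) z = 0  =>  z = -1/(-1.278) = 0.782473,  |z| = 0.782473.
Moduli of all roots: 0.7825.
All moduli strictly greater than 1? No.
Verdict: Not invertible.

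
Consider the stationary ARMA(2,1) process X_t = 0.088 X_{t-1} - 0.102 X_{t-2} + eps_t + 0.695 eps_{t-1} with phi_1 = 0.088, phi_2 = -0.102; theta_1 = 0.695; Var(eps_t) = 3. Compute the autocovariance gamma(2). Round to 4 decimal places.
\gamma(2) = -0.2954

Multiply the model equation by X_{t-k} and take expectations. With theta_0 = psi_0 = 1 and psi_j the MA(infinity) weights, this gives
  gamma(k) - sum_i phi_i gamma(k-i) = c_k,
  c_k = sigma^2 * sum_{j=k..q} theta_j psi_{j-k}   (c_k = 0 for k > q),
using gamma(-m) = gamma(m).
psi-weights needed (psi_j = theta_j + sum_i phi_i psi_{j-i}):
  psi_1 = theta_1 + phi_1 = 0.695 + (0.088) = 0.783
Right-hand sides:
  c_0 = sigma^2 (1 + theta_1 psi_1) = 3 * (1 + (0.695)(0.783)) = 3 * 1.544185 = 4.632555
  c_1 = sigma^2 theta_1 = 3 * (0.695) = 2.085
  c_2 = 0
Equations for k = 0, 1, 2 (AR order 2, c_2 = 0):
  (E0) gamma(0) = phi_1 gamma(1) + phi_2 gamma(2) + c_0
  (E1) gamma(1) = phi_1 gamma(0) + phi_2 gamma(1) + c_1
  (E2) gamma(2) = phi_1 gamma(1) + phi_2 gamma(0)
From (E1): gamma(1) = A gamma(0) + B with
  A = phi_1 / (1 - phi_2) = 0.088 / 1.102 = 0.079855,   B = c_1 / (1 - phi_2) = 2.085 / 1.102 = 1.892015.
Insert (E2) into (E0): gamma(0) (1 - phi_2^2) = phi_1 (1 + phi_2) gamma(1) + c_0.
  phi_1 (1 + phi_2) = (0.088)(0.898) = 0.079024,   1 - phi_2^2 = 0.989596.
Replace gamma(1) by A gamma(0) + B and collect gamma(0):
  gamma(0) [0.989596 - (0.079024)(0.079855)] = (0.079024)(1.892015) + 4.632555
  gamma(0) * 0.983286 = 4.78207
  gamma(0) = 4.78207 / 0.983286 = 4.863358.
  gamma(1) = A gamma(0) + B = (0.079855)(4.863358) + (1.892015) = 2.280377.
  gamma(2) = phi_1 gamma(1) + phi_2 gamma(0) = (0.088)(2.280377) + (-0.102)(4.863358) = -0.295389.
Therefore gamma(2) = -0.2954 (to 4 decimal places).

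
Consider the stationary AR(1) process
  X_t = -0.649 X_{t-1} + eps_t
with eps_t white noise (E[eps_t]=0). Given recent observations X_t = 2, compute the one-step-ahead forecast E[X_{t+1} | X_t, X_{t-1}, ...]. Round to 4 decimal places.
E[X_{t+1} \mid \mathcal F_t] = -1.2980

For an AR(p) model X_t = c + sum_i phi_i X_{t-i} + eps_t, the
one-step-ahead conditional mean is
  E[X_{t+1} | X_t, ...] = c + sum_i phi_i X_{t+1-i}.
Substitute known values:
  E[X_{t+1} | ...] = (-0.649) * (2)
                   = -1.2980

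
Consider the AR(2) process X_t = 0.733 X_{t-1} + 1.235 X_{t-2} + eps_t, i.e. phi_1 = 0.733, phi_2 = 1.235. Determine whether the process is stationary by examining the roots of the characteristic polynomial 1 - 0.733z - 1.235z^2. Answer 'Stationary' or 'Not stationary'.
\text{Not stationary}

The AR(p) characteristic polynomial is P(z) = 1 - 0.733z - 1.235z^2.
Stationarity requires all roots to lie outside the unit circle, i.e. |z| > 1 for every root.
Set 1 + (-0.733) z + (-1.235) z^2 = 0, i.e. a z^2 + b z + c = 0 with a = -1.235, b = -0.733, c = 1.
Discriminant D = b^2 - 4ac = (-0.733)^2 - 4*(-1.235)*1 = 0.537289 - (-4.94) = 5.477289.
D >= 0, so the roots are real: z = (-b +/- sqrt(D)) / (2a) = (0.733 +/- 2.340361) / (-2.47).
  z_1 = (0.733 + 2.340361) / (-2.47) = -1.2443,   |z_1| = 1.2443.
  z_2 = (0.733 - 2.340361) / (-2.47) = 0.6508,   |z_2| = 0.6508.
Moduli of all roots: 1.2443, 0.6508.
All moduli strictly greater than 1? No.
Verdict: Not stationary.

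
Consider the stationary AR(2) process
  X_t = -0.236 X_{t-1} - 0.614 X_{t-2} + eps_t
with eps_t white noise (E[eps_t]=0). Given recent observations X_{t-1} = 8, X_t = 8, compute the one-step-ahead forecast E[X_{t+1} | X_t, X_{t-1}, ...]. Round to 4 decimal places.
E[X_{t+1} \mid \mathcal F_t] = -6.8000

For an AR(p) model X_t = c + sum_i phi_i X_{t-i} + eps_t, the
one-step-ahead conditional mean is
  E[X_{t+1} | X_t, ...] = c + sum_i phi_i X_{t+1-i}.
Substitute known values:
  E[X_{t+1} | ...] = (-0.236) * (8) + (-0.614) * (8)
                   = -6.8000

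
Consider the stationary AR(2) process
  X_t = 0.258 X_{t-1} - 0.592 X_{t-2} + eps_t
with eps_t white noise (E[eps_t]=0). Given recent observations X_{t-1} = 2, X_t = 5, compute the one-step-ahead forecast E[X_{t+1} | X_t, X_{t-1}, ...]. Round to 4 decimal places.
E[X_{t+1} \mid \mathcal F_t] = 0.1060

For an AR(p) model X_t = c + sum_i phi_i X_{t-i} + eps_t, the
one-step-ahead conditional mean is
  E[X_{t+1} | X_t, ...] = c + sum_i phi_i X_{t+1-i}.
Substitute known values:
  E[X_{t+1} | ...] = (0.258) * (5) + (-0.592) * (2)
                   = 0.1060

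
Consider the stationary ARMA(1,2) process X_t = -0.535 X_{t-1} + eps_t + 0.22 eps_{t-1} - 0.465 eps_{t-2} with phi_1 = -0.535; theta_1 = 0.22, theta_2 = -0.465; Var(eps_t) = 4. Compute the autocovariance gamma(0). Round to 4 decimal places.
\gamma(0) = 4.8895

Multiply the model equation by X_{t-k} and take expectations. With theta_0 = psi_0 = 1 and psi_j the MA(infinity) weights, this gives
  gamma(k) - sum_i phi_i gamma(k-i) = c_k,
  c_k = sigma^2 * sum_{j=k..q} theta_j psi_{j-k}   (c_k = 0 for k > q),
using gamma(-m) = gamma(m).
psi-weights needed (psi_j = theta_j + sum_i phi_i psi_{j-i}):
  psi_1 = theta_1 + phi_1 = 0.22 + (-0.535) = -0.315
  psi_2 = theta_2 + phi_1 psi_1 = -0.465 + (-0.535)(-0.315) = -0.296475
Right-hand sides:
  c_0 = sigma^2 (1 + theta_1 psi_1 + theta_2 psi_2) = 4 * (1 + (0.22)(-0.315) + (-0.465)(-0.296475)) = 4 * 1.068561 = 4.274243
  c_1 = sigma^2 (theta_1 + theta_2 psi_1) = 4 * (0.22 + (-0.465)(-0.315)) = 1.4659
  c_2 = sigma^2 theta_2 = 4 * (-0.465) = -1.86
Equations for k = 0 and k = 1 (AR order 1):
  gamma(0) = phi_1 gamma(1) + c_0
  gamma(1) = phi_1 gamma(0) + c_1
Substituting the second into the first: gamma(0) (1 - phi_1^2) = c_0 + phi_1 c_1, so
  gamma(0) = (c_0 + phi_1 c_1) / (1 - phi_1^2) = (4.274243 + (-0.535)(1.4659)) / (1 - (-0.535)^2) = 3.489987 / 0.713775 = 4.889478.
Therefore gamma(0) = 4.8895 (to 4 decimal places).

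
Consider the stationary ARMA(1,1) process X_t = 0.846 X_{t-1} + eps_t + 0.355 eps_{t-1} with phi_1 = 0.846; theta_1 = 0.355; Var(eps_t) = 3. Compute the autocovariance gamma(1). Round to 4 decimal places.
\gamma(1) = 16.4803

Multiply the model equation by X_{t-k} and take expectations. With theta_0 = psi_0 = 1 and psi_j the MA(infinity) weights, this gives
  gamma(k) - sum_i phi_i gamma(k-i) = c_k,
  c_k = sigma^2 * sum_{j=k..q} theta_j psi_{j-k}   (c_k = 0 for k > q),
using gamma(-m) = gamma(m).
psi-weights needed (psi_j = theta_j + sum_i phi_i psi_{j-i}):
  psi_1 = theta_1 + phi_1 = 0.355 + (0.846) = 1.201
Right-hand sides:
  c_0 = sigma^2 (1 + theta_1 psi_1) = 3 * (1 + (0.355)(1.201)) = 3 * 1.426355 = 4.279065
  c_1 = sigma^2 theta_1 = 3 * (0.355) = 1.065
  c_2 = 0
Equations for k = 0 and k = 1 (AR order 1):
  gamma(0) = phi_1 gamma(1) + c_0
  gamma(1) = phi_1 gamma(0) + c_1
Substituting the second into the first: gamma(0) (1 - phi_1^2) = c_0 + phi_1 c_1, so
  gamma(0) = (c_0 + phi_1 c_1) / (1 - phi_1^2) = (4.279065 + (0.846)(1.065)) / (1 - (0.846)^2) = 5.180055 / 0.284284 = 18.221409.
  gamma(1) = phi_1 gamma(0) + c_1 = (0.846)(18.221409) + (1.065) = 16.480312.
Therefore gamma(1) = 16.4803 (to 4 decimal places).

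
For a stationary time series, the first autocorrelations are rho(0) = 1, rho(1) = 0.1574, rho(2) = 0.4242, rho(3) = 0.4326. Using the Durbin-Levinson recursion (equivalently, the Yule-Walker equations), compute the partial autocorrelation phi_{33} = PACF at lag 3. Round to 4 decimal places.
\phi_{33} = 0.4050

The PACF at lag k is phi_{kk}, the last component of the solution
to the Yule-Walker system G_k phi = r_k where
  (G_k)_{ij} = rho(|i - j|), (r_k)_i = rho(i), i,j = 1..k.
Equivalently, Durbin-Levinson gives phi_{kk} iteratively:
  phi_{11} = rho(1)
  phi_{kk} = [rho(k) - sum_{j=1..k-1} phi_{k-1,j} rho(k-j)]
            / [1 - sum_{j=1..k-1} phi_{k-1,j} rho(j)],
  phi_{k,j} = phi_{k-1,j} - phi_{kk} phi_{k-1,k-j},  j = 1..k-1.
Step k = 1:
  phi_11 = rho(1) = 0.1574.
Step k = 2:
  phi_22 = [rho(2) - phi_11 rho(1)] / [1 - phi_11 rho(1)] = [0.4242 - (0.1574)(0.1574)] / [1 - (0.1574)(0.1574)]
         = 0.39942524 / 0.97522524 = 0.409572.
  Update: phi_21 = phi_11 - phi_22 phi_11 = 0.1574 - (0.409572)(0.1574) = 0.092933.
Step k = 3:
  phi_33 = [rho(3) - phi_21 rho(2) - phi_22 rho(1)] / [1 - phi_21 rho(1) - phi_22 rho(2)]
    numerator   = 0.4326 - (0.092933)(0.4242) - (0.409572)(0.1574) = 0.32871101
    denominator = 1 - (0.092933)(0.1574) - (0.409572)(0.4242) = 0.81163173
  phi_33 = 0.32871101 / 0.81163173 = 0.405.
Therefore phi_{33} = 0.4050.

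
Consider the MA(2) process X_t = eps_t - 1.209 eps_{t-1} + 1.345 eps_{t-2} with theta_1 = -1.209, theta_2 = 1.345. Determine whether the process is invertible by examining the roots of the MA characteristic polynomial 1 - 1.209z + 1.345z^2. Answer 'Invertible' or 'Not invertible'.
\text{Not invertible}

The MA(q) characteristic polynomial is P(z) = 1 - 1.209z + 1.345z^2.
Invertibility requires all roots to lie outside the unit circle, i.e. |z| > 1 for every root.
Set 1 + (-1.209) z + (1.345) z^2 = 0, i.e. a z^2 + b z + c = 0 with a = 1.345, b = -1.209, c = 1.
Discriminant D = b^2 - 4ac = (-1.209)^2 - 4*(1.345)*1 = 1.461681 - (5.38) = -3.918319.
D < 0, so the roots are the complex-conjugate pair z = (-b +/- i sqrt(-D)) / (2a) = 0.4494 +/- 0.7359i.
For a conjugate pair |z|^2 = z * conj(z) = (product of roots) = c/a = 1/(1.345) = 0.743494, so |z| = sqrt(0.743494) = 0.8623 for both roots.
Moduli of all roots: 0.8623, 0.8623.
All moduli strictly greater than 1? No.
Verdict: Not invertible.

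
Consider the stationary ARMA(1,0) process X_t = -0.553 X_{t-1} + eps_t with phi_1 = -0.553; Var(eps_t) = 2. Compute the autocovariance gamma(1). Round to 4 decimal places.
\gamma(1) = -1.5932

Multiply the model equation by X_{t-k} and take expectations. With theta_0 = psi_0 = 1 and psi_j the MA(infinity) weights, this gives
  gamma(k) - sum_i phi_i gamma(k-i) = c_k,
  c_k = sigma^2 * sum_{j=k..q} theta_j psi_{j-k}   (c_k = 0 for k > q),
using gamma(-m) = gamma(m).
Pure AR (q = 0): c_0 = sigma^2 = 2, c_k = 0 for k >= 1.
Equations for k = 0 and k = 1 (AR order 1):
  gamma(0) = phi_1 gamma(1) + c_0
  gamma(1) = phi_1 gamma(0) + c_1
Substituting the second into the first: gamma(0) (1 - phi_1^2) = c_0 + phi_1 c_1, so
  gamma(0) = c_0 / (1 - phi_1^2) = 2 / (1 - (-0.553)^2) = 2 / 0.694191 = 2.881051.
  gamma(1) = phi_1 gamma(0) = (-0.553)(2.881051) = -1.593221.
Therefore gamma(1) = -1.5932 (to 4 decimal places).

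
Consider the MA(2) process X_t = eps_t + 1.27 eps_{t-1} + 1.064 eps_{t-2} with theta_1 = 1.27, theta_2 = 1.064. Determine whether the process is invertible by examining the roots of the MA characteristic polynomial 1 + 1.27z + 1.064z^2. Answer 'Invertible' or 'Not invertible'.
\text{Not invertible}

The MA(q) characteristic polynomial is P(z) = 1 + 1.27z + 1.064z^2.
Invertibility requires all roots to lie outside the unit circle, i.e. |z| > 1 for every root.
Set 1 + (1.27) z + (1.064) z^2 = 0, i.e. a z^2 + b z + c = 0 with a = 1.064, b = 1.27, c = 1.
Discriminant D = b^2 - 4ac = (1.27)^2 - 4*(1.064)*1 = 1.6129 - (4.256) = -2.6431.
D < 0, so the roots are the complex-conjugate pair z = (-b +/- i sqrt(-D)) / (2a) = -0.5968 +/- 0.764i.
For a conjugate pair |z|^2 = z * conj(z) = (product of roots) = c/a = 1/(1.064) = 0.93985, so |z| = sqrt(0.93985) = 0.9695 for both roots.
Moduli of all roots: 0.9695, 0.9695.
All moduli strictly greater than 1? No.
Verdict: Not invertible.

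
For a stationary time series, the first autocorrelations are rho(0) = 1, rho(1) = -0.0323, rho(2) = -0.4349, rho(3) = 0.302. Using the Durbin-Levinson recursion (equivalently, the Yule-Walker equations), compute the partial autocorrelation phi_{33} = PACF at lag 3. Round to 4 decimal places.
\phi_{33} = 0.3311

The PACF at lag k is phi_{kk}, the last component of the solution
to the Yule-Walker system G_k phi = r_k where
  (G_k)_{ij} = rho(|i - j|), (r_k)_i = rho(i), i,j = 1..k.
Equivalently, Durbin-Levinson gives phi_{kk} iteratively:
  phi_{11} = rho(1)
  phi_{kk} = [rho(k) - sum_{j=1..k-1} phi_{k-1,j} rho(k-j)]
            / [1 - sum_{j=1..k-1} phi_{k-1,j} rho(j)],
  phi_{k,j} = phi_{k-1,j} - phi_{kk} phi_{k-1,k-j},  j = 1..k-1.
Step k = 1:
  phi_11 = rho(1) = -0.0323.
Step k = 2:
  phi_22 = [rho(2) - phi_11 rho(1)] / [1 - phi_11 rho(1)] = [-0.4349 - (-0.0323)(-0.0323)] / [1 - (-0.0323)(-0.0323)]
         = -0.43594329 / 0.99895671 = -0.436399.
  Update: phi_21 = phi_11 - phi_22 phi_11 = -0.0323 - (-0.436399)(-0.0323) = -0.046396.
Step k = 3:
  phi_33 = [rho(3) - phi_21 rho(2) - phi_22 rho(1)] / [1 - phi_21 rho(1) - phi_22 rho(2)]
    numerator   = 0.302 - (-0.046396)(-0.4349) - (-0.436399)(-0.0323) = 0.26772685
    denominator = 1 - (-0.046396)(-0.0323) - (-0.436399)(-0.4349) = 0.80871168
  phi_33 = 0.26772685 / 0.80871168 = 0.3311.
Therefore phi_{33} = 0.3311.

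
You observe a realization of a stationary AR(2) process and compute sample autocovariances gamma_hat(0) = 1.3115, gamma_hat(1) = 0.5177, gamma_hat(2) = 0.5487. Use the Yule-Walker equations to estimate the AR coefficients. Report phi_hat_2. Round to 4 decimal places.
\hat\phi_{2} = 0.3110

The Yule-Walker equations for an AR(p) process read, in matrix form,
  Gamma_p phi = r_p,   with   (Gamma_p)_{ij} = gamma(|i - j|),
                       (r_p)_i = gamma(i),   i,j = 1..p.
Substitute the sample gammas (Toeplitz matrix and right-hand side of size 2):
  Gamma_p = [[1.3115, 0.5177], [0.5177, 1.3115]]
  r_p     = [0.5177, 0.5487]
Written out:
  1.3115 phi_1 + 0.5177 phi_2 = 0.5177
  0.5177 phi_1 + 1.3115 phi_2 = 0.5487
Solve by Cramer's rule:
  det = gamma(0)^2 - gamma(1)^2 = (1.3115)^2 - (0.5177)^2 = 1.72003225 - 0.26801329 = 1.45201896
  phi_hat_1 = [gamma(1) gamma(0) - gamma(1) gamma(2)] / det = [(0.5177)(1.3115) - (0.5177)(0.5487)] / 1.45201896 = 0.39490156 / 1.45201896 = 0.272
  phi_hat_2 = [gamma(0) gamma(2) - gamma(1)^2] / det = [(1.3115)(0.5487) - (0.5177)^2] / 1.45201896 = 0.45160676 / 1.45201896 = 0.311
So phi_hat = [0.2720, 0.3110].
Therefore phi_hat_2 = 0.3110.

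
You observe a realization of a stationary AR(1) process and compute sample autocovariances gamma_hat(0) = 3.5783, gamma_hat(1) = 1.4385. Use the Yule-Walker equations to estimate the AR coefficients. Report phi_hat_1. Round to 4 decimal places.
\hat\phi_{1} = 0.4020

The Yule-Walker equations for an AR(p) process read, in matrix form,
  Gamma_p phi = r_p,   with   (Gamma_p)_{ij} = gamma(|i - j|),
                       (r_p)_i = gamma(i),   i,j = 1..p.
Substitute the sample gammas (Toeplitz matrix and right-hand side of size 1):
  Gamma_p = [[3.5783]]
  r_p     = [1.4385]
With p = 1 this is the single equation gamma(0) phi_1 = gamma(1):
  phi_hat_1 = gamma(1) / gamma(0) = 1.4385 / 3.5783 = 0.4020.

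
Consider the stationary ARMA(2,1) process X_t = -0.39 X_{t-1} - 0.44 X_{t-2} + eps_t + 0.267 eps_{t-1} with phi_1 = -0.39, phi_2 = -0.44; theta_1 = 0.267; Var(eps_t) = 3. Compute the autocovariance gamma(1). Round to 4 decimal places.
\gamma(1) = -0.4513

Multiply the model equation by X_{t-k} and take expectations. With theta_0 = psi_0 = 1 and psi_j the MA(infinity) weights, this gives
  gamma(k) - sum_i phi_i gamma(k-i) = c_k,
  c_k = sigma^2 * sum_{j=k..q} theta_j psi_{j-k}   (c_k = 0 for k > q),
using gamma(-m) = gamma(m).
psi-weights needed (psi_j = theta_j + sum_i phi_i psi_{j-i}):
  psi_1 = theta_1 + phi_1 = 0.267 + (-0.39) = -0.123
Right-hand sides:
  c_0 = sigma^2 (1 + theta_1 psi_1) = 3 * (1 + (0.267)(-0.123)) = 3 * 0.967159 = 2.901477
  c_1 = sigma^2 theta_1 = 3 * (0.267) = 0.801
  c_2 = 0
Equations for k = 0, 1, 2 (AR order 2, c_2 = 0):
  (E0) gamma(0) = phi_1 gamma(1) + phi_2 gamma(2) + c_0
  (E1) gamma(1) = phi_1 gamma(0) + phi_2 gamma(1) + c_1
  (E2) gamma(2) = phi_1 gamma(1) + phi_2 gamma(0)
From (E1): gamma(1) = A gamma(0) + B with
  A = phi_1 / (1 - phi_2) = -0.39 / 1.44 = -0.270833,   B = c_1 / (1 - phi_2) = 0.801 / 1.44 = 0.55625.
Insert (E2) into (E0): gamma(0) (1 - phi_2^2) = phi_1 (1 + phi_2) gamma(1) + c_0.
  phi_1 (1 + phi_2) = (-0.39)(0.56) = -0.2184,   1 - phi_2^2 = 0.8064.
Replace gamma(1) by A gamma(0) + B and collect gamma(0):
  gamma(0) [0.8064 - (-0.2184)(-0.270833)] = (-0.2184)(0.55625) + 2.901477
  gamma(0) * 0.74725 = 2.779992
  gamma(0) = 2.779992 / 0.74725 = 3.720297.
  gamma(1) = A gamma(0) + B = (-0.270833)(3.720297) + (0.55625) = -0.45133.
Therefore gamma(1) = -0.4513 (to 4 decimal places).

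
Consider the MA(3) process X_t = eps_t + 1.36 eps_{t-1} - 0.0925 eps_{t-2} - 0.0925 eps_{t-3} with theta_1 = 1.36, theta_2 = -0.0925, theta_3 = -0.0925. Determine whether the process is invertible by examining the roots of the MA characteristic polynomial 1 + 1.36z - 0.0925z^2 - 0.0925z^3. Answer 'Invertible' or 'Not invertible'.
\text{Not invertible}

The MA(q) characteristic polynomial is P(z) = 1 + 1.36z - 0.0925z^2 - 0.0925z^3.
Invertibility requires all roots to lie outside the unit circle, i.e. |z| > 1 for every root.
Degree 3: look for a simple real root z0 first, then factor out (1 - z/z0) and solve the remaining quadratic.
Testing z0 = -4: P(-4) = 1 + (1.36)(-4) + (-0.0925)(-4)^2 + (-0.0925)(-4)^3
  = 1 + (-5.44) + (-1.48) + (5.92) = 0.  So z_0 = -4 is a root, |z_0| = 4.
Divide out the factor (1 + 0.25 z) = (1 - z/z0) (since 1/z0 = -0.25):
  P(z) = (1 + 0.25 z)(1 + (1.11) z + (-0.37) z^2)
  [check: z-coef 1.11 - (-0.25) = 1.36; z^2-coef -0.37 - (-0.25)(1.11) = -0.0925; z^3-coef -(-0.25)(-0.37) = -0.0925.]
Remaining roots from the quadratic factor 1 + (1.11) z + (-0.37) z^2:
  Set 1 + (1.11) z + (-0.37) z^2 = 0, i.e. a z^2 + b z + c = 0 with a = -0.37, b = 1.11, c = 1.
  Discriminant D = b^2 - 4ac = (1.11)^2 - 4*(-0.37)*1 = 1.2321 - (-1.48) = 2.7121.
  D >= 0, so the roots are real: z = (-b +/- sqrt(D)) / (2a) = (-1.11 +/- 1.646845) / (-0.74).
    z_1 = (-1.11 + 1.646845) / (-0.74) = -0.7255,   |z_1| = 0.7255.
    z_2 = (-1.11 - 1.646845) / (-0.74) = 3.7255,   |z_2| = 3.7255.
Moduli of all roots: 4.0000, 0.7255, 3.7255.
All moduli strictly greater than 1? No.
Verdict: Not invertible.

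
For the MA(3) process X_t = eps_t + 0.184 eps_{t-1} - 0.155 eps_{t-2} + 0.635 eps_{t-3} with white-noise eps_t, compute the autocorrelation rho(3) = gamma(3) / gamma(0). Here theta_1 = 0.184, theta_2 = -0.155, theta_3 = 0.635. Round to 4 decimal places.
\rho(3) = 0.4346

For an MA(q) process with theta_0 = 1, the autocovariance is
  gamma(k) = sigma^2 * sum_{i=0..q-k} theta_i * theta_{i+k},
and rho(k) = gamma(k) / gamma(0). Sigma^2 cancels.
  numerator   = (1)*(0.635) = 0.635.
  denominator = (1)^2 + (0.184)^2 + (-0.155)^2 + (0.635)^2 = 1.461106.
  rho(3) = 0.635 / 1.461106 = 0.4346.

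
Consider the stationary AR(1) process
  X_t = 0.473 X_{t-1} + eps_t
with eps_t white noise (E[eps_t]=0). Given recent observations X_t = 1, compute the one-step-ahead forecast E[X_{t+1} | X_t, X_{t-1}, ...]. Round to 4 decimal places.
E[X_{t+1} \mid \mathcal F_t] = 0.4730

For an AR(p) model X_t = c + sum_i phi_i X_{t-i} + eps_t, the
one-step-ahead conditional mean is
  E[X_{t+1} | X_t, ...] = c + sum_i phi_i X_{t+1-i}.
Substitute known values:
  E[X_{t+1} | ...] = (0.473) * (1)
                   = 0.4730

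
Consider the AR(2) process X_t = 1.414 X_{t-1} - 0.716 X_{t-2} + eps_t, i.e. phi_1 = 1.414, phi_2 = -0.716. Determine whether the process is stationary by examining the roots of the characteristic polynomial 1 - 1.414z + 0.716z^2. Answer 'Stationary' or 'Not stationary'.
\text{Stationary}

The AR(p) characteristic polynomial is P(z) = 1 - 1.414z + 0.716z^2.
Stationarity requires all roots to lie outside the unit circle, i.e. |z| > 1 for every root.
Set 1 + (-1.414) z + (0.716) z^2 = 0, i.e. a z^2 + b z + c = 0 with a = 0.716, b = -1.414, c = 1.
Discriminant D = b^2 - 4ac = (-1.414)^2 - 4*(0.716)*1 = 1.999396 - (2.864) = -0.864604.
D < 0, so the roots are the complex-conjugate pair z = (-b +/- i sqrt(-D)) / (2a) = 0.9874 +/- 0.6493i.
For a conjugate pair |z|^2 = z * conj(z) = (product of roots) = c/a = 1/(0.716) = 1.396648, so |z| = sqrt(1.396648) = 1.1818 for both roots.
Moduli of all roots: 1.1818, 1.1818.
All moduli strictly greater than 1? Yes.
Verdict: Stationary.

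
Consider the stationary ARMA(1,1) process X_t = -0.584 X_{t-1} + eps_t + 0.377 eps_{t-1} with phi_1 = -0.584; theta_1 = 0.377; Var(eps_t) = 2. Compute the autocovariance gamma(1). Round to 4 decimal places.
\gamma(1) = -0.4900

Multiply the model equation by X_{t-k} and take expectations. With theta_0 = psi_0 = 1 and psi_j the MA(infinity) weights, this gives
  gamma(k) - sum_i phi_i gamma(k-i) = c_k,
  c_k = sigma^2 * sum_{j=k..q} theta_j psi_{j-k}   (c_k = 0 for k > q),
using gamma(-m) = gamma(m).
psi-weights needed (psi_j = theta_j + sum_i phi_i psi_{j-i}):
  psi_1 = theta_1 + phi_1 = 0.377 + (-0.584) = -0.207
Right-hand sides:
  c_0 = sigma^2 (1 + theta_1 psi_1) = 2 * (1 + (0.377)(-0.207)) = 2 * 0.921961 = 1.843922
  c_1 = sigma^2 theta_1 = 2 * (0.377) = 0.754
  c_2 = 0
Equations for k = 0 and k = 1 (AR order 1):
  gamma(0) = phi_1 gamma(1) + c_0
  gamma(1) = phi_1 gamma(0) + c_1
Substituting the second into the first: gamma(0) (1 - phi_1^2) = c_0 + phi_1 c_1, so
  gamma(0) = (c_0 + phi_1 c_1) / (1 - phi_1^2) = (1.843922 + (-0.584)(0.754)) / (1 - (-0.584)^2) = 1.403586 / 0.658944 = 2.130054.
  gamma(1) = phi_1 gamma(0) + c_1 = (-0.584)(2.130054) + (0.754) = -0.489951.
Therefore gamma(1) = -0.4900 (to 4 decimal places).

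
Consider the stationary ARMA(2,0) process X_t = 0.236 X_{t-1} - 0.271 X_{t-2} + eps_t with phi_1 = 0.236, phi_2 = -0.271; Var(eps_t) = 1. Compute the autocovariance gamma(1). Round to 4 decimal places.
\gamma(1) = 0.2076

Multiply the model equation by X_{t-k} and take expectations. With theta_0 = psi_0 = 1 and psi_j the MA(infinity) weights, this gives
  gamma(k) - sum_i phi_i gamma(k-i) = c_k,
  c_k = sigma^2 * sum_{j=k..q} theta_j psi_{j-k}   (c_k = 0 for k > q),
using gamma(-m) = gamma(m).
Pure AR (q = 0): c_0 = sigma^2 = 1, c_k = 0 for k >= 1.
Equations for k = 0, 1, 2 (AR order 2, c_2 = 0):
  (E0) gamma(0) = phi_1 gamma(1) + phi_2 gamma(2) + c_0
  (E1) gamma(1) = phi_1 gamma(0) + phi_2 gamma(1) + c_1
  (E2) gamma(2) = phi_1 gamma(1) + phi_2 gamma(0)
From (E1): gamma(1) = A gamma(0) + B with
  A = phi_1 / (1 - phi_2) = 0.236 / 1.271 = 0.185681,   B = c_1 / (1 - phi_2) = 0 / 1.271 = 0.
Insert (E2) into (E0): gamma(0) (1 - phi_2^2) = phi_1 (1 + phi_2) gamma(1) + c_0.
  phi_1 (1 + phi_2) = (0.236)(0.729) = 0.172044,   1 - phi_2^2 = 0.926559.
Replace gamma(1) by A gamma(0) + B and collect gamma(0):
  gamma(0) [0.926559 - (0.172044)(0.185681)] = c_0 = 1
  gamma(0) * 0.894614 = 1
  gamma(0) = 1 / 0.894614 = 1.117801.
  gamma(1) = A gamma(0) = (0.185681)(1.117801) = 0.207554.
Therefore gamma(1) = 0.2076 (to 4 decimal places).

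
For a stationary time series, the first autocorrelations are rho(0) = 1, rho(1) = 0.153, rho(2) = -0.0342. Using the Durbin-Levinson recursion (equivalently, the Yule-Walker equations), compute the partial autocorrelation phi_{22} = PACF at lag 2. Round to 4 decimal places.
\phi_{22} = -0.0590

The PACF at lag k is phi_{kk}, the last component of the solution
to the Yule-Walker system G_k phi = r_k where
  (G_k)_{ij} = rho(|i - j|), (r_k)_i = rho(i), i,j = 1..k.
Equivalently, Durbin-Levinson gives phi_{kk} iteratively:
  phi_{11} = rho(1)
  phi_{kk} = [rho(k) - sum_{j=1..k-1} phi_{k-1,j} rho(k-j)]
            / [1 - sum_{j=1..k-1} phi_{k-1,j} rho(j)],
  phi_{k,j} = phi_{k-1,j} - phi_{kk} phi_{k-1,k-j},  j = 1..k-1.
Step k = 1:
  phi_11 = rho(1) = 0.153.
Step k = 2:
  phi_22 = [rho(2) - phi_11 rho(1)] / [1 - phi_11 rho(1)] = [-0.0342 - (0.153)(0.153)] / [1 - (0.153)(0.153)]
         = -0.057609 / 0.976591 = -0.059.
Therefore phi_{22} = -0.0590.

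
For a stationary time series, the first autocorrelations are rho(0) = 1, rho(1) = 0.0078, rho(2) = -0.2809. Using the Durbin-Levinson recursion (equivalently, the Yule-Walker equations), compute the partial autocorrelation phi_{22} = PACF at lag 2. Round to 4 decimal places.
\phi_{22} = -0.2810

The PACF at lag k is phi_{kk}, the last component of the solution
to the Yule-Walker system G_k phi = r_k where
  (G_k)_{ij} = rho(|i - j|), (r_k)_i = rho(i), i,j = 1..k.
Equivalently, Durbin-Levinson gives phi_{kk} iteratively:
  phi_{11} = rho(1)
  phi_{kk} = [rho(k) - sum_{j=1..k-1} phi_{k-1,j} rho(k-j)]
            / [1 - sum_{j=1..k-1} phi_{k-1,j} rho(j)],
  phi_{k,j} = phi_{k-1,j} - phi_{kk} phi_{k-1,k-j},  j = 1..k-1.
Step k = 1:
  phi_11 = rho(1) = 0.0078.
Step k = 2:
  phi_22 = [rho(2) - phi_11 rho(1)] / [1 - phi_11 rho(1)] = [-0.2809 - (0.0078)(0.0078)] / [1 - (0.0078)(0.0078)]
         = -0.28096084 / 0.99993916 = -0.281.
Therefore phi_{22} = -0.2810.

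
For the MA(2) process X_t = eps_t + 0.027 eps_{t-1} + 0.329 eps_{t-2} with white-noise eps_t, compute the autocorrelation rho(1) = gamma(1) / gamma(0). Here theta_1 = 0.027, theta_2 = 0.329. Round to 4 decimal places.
\rho(1) = 0.0324

For an MA(q) process with theta_0 = 1, the autocovariance is
  gamma(k) = sigma^2 * sum_{i=0..q-k} theta_i * theta_{i+k},
and rho(k) = gamma(k) / gamma(0). Sigma^2 cancels.
  numerator   = (1)*(0.027) + (0.027)*(0.329) = 0.035883.
  denominator = (1)^2 + (0.027)^2 + (0.329)^2 = 1.10897.
  rho(1) = 0.035883 / 1.10897 = 0.0324.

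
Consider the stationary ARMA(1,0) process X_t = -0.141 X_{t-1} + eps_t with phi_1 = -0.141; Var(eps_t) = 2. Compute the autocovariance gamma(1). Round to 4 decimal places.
\gamma(1) = -0.2877

Multiply the model equation by X_{t-k} and take expectations. With theta_0 = psi_0 = 1 and psi_j the MA(infinity) weights, this gives
  gamma(k) - sum_i phi_i gamma(k-i) = c_k,
  c_k = sigma^2 * sum_{j=k..q} theta_j psi_{j-k}   (c_k = 0 for k > q),
using gamma(-m) = gamma(m).
Pure AR (q = 0): c_0 = sigma^2 = 2, c_k = 0 for k >= 1.
Equations for k = 0 and k = 1 (AR order 1):
  gamma(0) = phi_1 gamma(1) + c_0
  gamma(1) = phi_1 gamma(0) + c_1
Substituting the second into the first: gamma(0) (1 - phi_1^2) = c_0 + phi_1 c_1, so
  gamma(0) = c_0 / (1 - phi_1^2) = 2 / (1 - (-0.141)^2) = 2 / 0.980119 = 2.040569.
  gamma(1) = phi_1 gamma(0) = (-0.141)(2.040569) = -0.28772.
Therefore gamma(1) = -0.2877 (to 4 decimal places).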